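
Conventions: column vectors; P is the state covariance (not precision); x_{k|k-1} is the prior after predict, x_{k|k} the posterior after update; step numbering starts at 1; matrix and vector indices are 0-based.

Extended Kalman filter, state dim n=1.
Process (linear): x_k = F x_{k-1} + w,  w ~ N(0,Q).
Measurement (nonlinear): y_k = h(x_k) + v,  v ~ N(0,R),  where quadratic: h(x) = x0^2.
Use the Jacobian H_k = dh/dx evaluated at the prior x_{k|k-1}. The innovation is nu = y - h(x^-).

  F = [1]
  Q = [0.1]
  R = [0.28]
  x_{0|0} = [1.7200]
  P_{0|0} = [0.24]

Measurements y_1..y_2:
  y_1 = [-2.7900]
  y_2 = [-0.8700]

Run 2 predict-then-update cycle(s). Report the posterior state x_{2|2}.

step 1: x^-=[1.7200]  P^-=[0.3400]  H_jac=[3.4400]  S=[4.3034]  K=[0.2718]  nu=[-5.7484]  x^+=[0.1577]  P^+=[0.0221]
step 2: x^-=[0.1577]  P^-=[0.1221]  H_jac=[0.3154]  S=[0.2921]  K=[0.1318]  nu=[-0.8949]  x^+=[0.0397]  P^+=[0.1170]

x_post = [0.0397]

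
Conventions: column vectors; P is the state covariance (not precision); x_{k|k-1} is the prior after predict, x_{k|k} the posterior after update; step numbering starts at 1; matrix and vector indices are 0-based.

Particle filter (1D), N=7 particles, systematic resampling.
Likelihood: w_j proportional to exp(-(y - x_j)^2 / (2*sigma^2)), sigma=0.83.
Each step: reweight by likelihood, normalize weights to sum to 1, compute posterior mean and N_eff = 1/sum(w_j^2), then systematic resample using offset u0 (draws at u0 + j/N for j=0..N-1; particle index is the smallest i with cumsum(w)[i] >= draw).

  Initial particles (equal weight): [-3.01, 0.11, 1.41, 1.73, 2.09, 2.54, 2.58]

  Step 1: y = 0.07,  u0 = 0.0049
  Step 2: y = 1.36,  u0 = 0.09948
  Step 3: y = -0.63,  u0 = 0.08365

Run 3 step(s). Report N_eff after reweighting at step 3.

N_eff = 3.3943

step 1: w=[0.0007, 0.6745, 0.1834, 0.0914, 0.0349, 0.0081, 0.0070]  mean=0.6004  Neff=2.0069  idx=[1, 1, 1, 1, 1, 2, 3]
step 2: w=[0.0916, 0.0916, 0.0916, 0.0916, 0.0916, 0.2842, 0.2578]  mean=0.8971  Neff=5.2859  idx=[1, 2, 4, 5, 5, 6, 6]
step 3: w=[0.3128, 0.3128, 0.3128, 0.0227, 0.0227, 0.0082, 0.0082]  mean=0.1955  Neff=3.3943  idx=[0, 0, 1, 1, 2, 2, 3]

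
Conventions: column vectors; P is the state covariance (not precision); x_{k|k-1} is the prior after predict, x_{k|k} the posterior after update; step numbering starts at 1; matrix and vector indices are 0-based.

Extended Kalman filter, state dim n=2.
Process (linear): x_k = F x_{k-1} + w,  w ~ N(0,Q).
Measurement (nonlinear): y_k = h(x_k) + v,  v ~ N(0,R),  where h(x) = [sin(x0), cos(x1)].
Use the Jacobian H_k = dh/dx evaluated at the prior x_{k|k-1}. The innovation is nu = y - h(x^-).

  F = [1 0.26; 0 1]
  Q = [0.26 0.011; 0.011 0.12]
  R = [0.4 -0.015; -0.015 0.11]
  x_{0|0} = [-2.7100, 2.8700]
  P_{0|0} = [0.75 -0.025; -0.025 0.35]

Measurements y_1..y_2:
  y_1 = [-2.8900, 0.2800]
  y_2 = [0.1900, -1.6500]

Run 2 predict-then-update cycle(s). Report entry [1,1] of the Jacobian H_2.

step 1: x^-=[-1.9638, 2.8700]  P^-=[1.0207 0.0770; 0.0770 0.4700]  H_jac=[-0.3830 0.0000; 0.0000 -0.2683]  S=[0.5497 -0.0071; -0.0071 0.1438]  K=[-0.7134 -0.1788; -0.0650 -0.8799]  nu=[-1.9662, 1.2433]  x^+=[-0.7834, 1.9038]  P^+=[0.7381 0.0334; 0.0334 0.3571]
step 2: x^-=[-0.2884, 1.9038]  P^-=[1.0396 0.1373; 0.1373 0.4771]  H_jac=[0.9587 0.0000; 0.0000 -0.9451]  S=[1.3555 -0.1394; -0.1394 0.5362]  K=[0.7299 -0.0522; 0.0109 -0.8382]  nu=[0.4744, -1.3231]  x^+=[0.1270, 3.0180]  P^+=[0.3054 0.0177; 0.0177 0.0977]

H_jac[1,1] = -0.9451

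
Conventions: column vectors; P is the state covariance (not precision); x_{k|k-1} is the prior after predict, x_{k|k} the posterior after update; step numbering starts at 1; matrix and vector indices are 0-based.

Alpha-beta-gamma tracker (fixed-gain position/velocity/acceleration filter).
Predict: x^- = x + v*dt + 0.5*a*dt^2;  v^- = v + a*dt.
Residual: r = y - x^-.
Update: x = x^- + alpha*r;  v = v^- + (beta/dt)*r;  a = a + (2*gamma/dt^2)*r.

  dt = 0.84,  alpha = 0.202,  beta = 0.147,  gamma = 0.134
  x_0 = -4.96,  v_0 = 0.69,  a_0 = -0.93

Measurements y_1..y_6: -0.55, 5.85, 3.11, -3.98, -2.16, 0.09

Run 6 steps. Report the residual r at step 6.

step 1: x_pred=-4.7085  r=4.1585  x^+=-3.8685  v^+=0.6365  a^+=0.6495
step 2: x_pred=-3.1047  r=8.9547  x^+=-1.2958  v^+=2.7492  a^+=4.0506
step 3: x_pred=2.4425  r=0.6675  x^+=2.5774  v^+=6.2685  a^+=4.3041
step 4: x_pred=9.3614  r=-13.3414  x^+=6.6664  v^+=7.5492  a^+=-0.7632
step 5: x_pred=12.7385  r=-14.8985  x^+=9.7290  v^+=4.3009  a^+=-6.4219
step 6: x_pred=11.0761  r=-10.9861  x^+=8.8569  v^+=-3.0161  a^+=-10.5947

resid = -10.9861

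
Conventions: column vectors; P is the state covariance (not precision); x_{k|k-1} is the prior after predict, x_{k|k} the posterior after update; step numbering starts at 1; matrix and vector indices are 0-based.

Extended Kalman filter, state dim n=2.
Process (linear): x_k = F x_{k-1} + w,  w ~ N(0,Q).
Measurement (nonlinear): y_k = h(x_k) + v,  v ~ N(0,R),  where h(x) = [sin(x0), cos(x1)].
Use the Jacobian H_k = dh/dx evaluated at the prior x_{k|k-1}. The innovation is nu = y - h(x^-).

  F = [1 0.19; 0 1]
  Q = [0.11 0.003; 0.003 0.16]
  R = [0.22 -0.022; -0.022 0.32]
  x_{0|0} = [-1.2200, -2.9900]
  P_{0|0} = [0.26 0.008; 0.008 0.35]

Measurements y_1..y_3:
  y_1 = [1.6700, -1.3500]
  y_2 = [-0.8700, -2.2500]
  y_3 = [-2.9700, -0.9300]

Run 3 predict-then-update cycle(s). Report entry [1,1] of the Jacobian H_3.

step 1: x^-=[-1.7881, -2.9900]  P^-=[0.3857 0.0775; 0.0775 0.5100]  H_jac=[-0.2156 0.0000; 0.0000 0.1510]  S=[0.2379 -0.0245; -0.0245 0.3316]  K=[-0.3485 0.0095; -0.0466 0.2288]  nu=[2.6465, -0.3615]  x^+=[-2.7138, -3.1961]  P^+=[0.3566 0.0709; 0.0709 0.4916]
step 2: x^-=[-3.3211, -3.1961]  P^-=[0.5113 0.1673; 0.1673 0.6516]  H_jac=[-0.9839 0.0000; 0.0000 -0.0545]  S=[0.7150 -0.0130; -0.0130 0.3219]  K=[-0.7046 -0.0568; -0.2325 -0.1198]  nu=[-1.0485, -1.2515]  x^+=[-2.5111, -2.8025]  P^+=[0.1563 0.0493; 0.0493 0.6091]
step 3: x^-=[-3.0436, -2.8025]  P^-=[0.3070 0.1680; 0.1680 0.7691]  H_jac=[-0.9952 0.0000; 0.0000 0.3326]  S=[0.5241 -0.0776; -0.0776 0.4051]  K=[-0.5790 0.0270; -0.2321 0.5870]  nu=[-2.8721, 0.0131]  x^+=[-1.3803, -2.1281]  P^+=[0.1286 0.0643; 0.0643 0.5801]

H_jac[1,1] = 0.3326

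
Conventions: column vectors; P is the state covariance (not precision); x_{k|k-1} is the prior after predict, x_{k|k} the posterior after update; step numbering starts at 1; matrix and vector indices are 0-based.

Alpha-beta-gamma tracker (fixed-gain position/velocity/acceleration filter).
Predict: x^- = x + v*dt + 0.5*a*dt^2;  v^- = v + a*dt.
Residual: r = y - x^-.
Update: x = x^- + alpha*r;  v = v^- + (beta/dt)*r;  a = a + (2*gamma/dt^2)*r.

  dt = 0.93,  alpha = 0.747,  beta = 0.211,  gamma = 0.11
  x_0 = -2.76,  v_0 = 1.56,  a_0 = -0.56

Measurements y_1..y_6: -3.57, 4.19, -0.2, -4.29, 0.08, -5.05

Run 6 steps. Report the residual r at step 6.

resid = -2.5507

step 1: x_pred=-1.5514  r=-2.0186  x^+=-3.0593  v^+=0.5812  a^+=-1.0735
step 2: x_pred=-2.9830  r=7.1730  x^+=2.3752  v^+=1.2103  a^+=0.7511
step 3: x_pred=3.8256  r=-4.0256  x^+=0.8185  v^+=0.9955  a^+=-0.2729
step 4: x_pred=1.6263  r=-5.9163  x^+=-2.7932  v^+=-0.6006  a^+=-1.7778
step 5: x_pred=-4.1206  r=4.2006  x^+=-0.9827  v^+=-1.3009  a^+=-0.7093
step 6: x_pred=-2.4993  r=-2.5507  x^+=-4.4047  v^+=-2.5393  a^+=-1.3581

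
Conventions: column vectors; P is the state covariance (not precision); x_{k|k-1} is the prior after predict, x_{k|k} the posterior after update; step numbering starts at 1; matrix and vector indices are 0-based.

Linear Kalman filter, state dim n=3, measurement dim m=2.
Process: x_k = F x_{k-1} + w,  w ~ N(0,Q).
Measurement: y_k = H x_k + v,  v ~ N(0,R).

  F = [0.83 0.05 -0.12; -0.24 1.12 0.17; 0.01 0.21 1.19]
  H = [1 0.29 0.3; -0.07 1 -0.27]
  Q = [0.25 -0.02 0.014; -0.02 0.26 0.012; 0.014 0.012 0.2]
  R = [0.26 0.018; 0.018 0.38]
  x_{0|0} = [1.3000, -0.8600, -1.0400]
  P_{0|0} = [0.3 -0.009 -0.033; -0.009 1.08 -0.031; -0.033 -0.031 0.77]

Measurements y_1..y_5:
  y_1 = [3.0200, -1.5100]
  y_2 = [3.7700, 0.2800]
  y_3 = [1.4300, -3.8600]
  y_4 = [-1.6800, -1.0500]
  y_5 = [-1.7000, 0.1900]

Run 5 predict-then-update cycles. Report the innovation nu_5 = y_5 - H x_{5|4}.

step 1: x^-=[1.1608, -1.4520, -1.4052]  P^-=[0.4767 -0.0450 -0.1173; -0.0450 1.6500 0.3884; -0.1173 0.3884 1.3217]  S=[0.9655 0.4323; 0.4323 1.9208]  K=[0.5055 -0.1381; 0.2322 0.7538; 0.4410 -0.0786]  nu=[2.7018, -0.3561]  x^+=[2.5759, -1.0930, -0.1857]  P^+=[0.2536 -0.1093 -0.3099; -0.1093 0.3552 0.2674; -0.3099 0.2674 1.1521]
step 2: x^-=[2.1056, -1.8740, -0.4247]  P^-=[0.4917 -0.2607 -0.4603; -0.2607 0.9393 0.7863; -0.4603 0.7863 1.9729]  S=[0.7176 0.1490; 0.1490 1.0601]  K=[0.4334 -0.2221; 0.2050 0.6742; 0.4585 0.2051]  nu=[2.3353, 2.1867]  x^+=[2.6321, 0.0790, 1.0945]  P^+=[0.3332 -0.2025 -0.5527; -0.2025 0.3861 0.5199; -0.5527 0.5199 1.7495]
step 3: x^-=[2.0573, -0.3572, 1.3453]  P^-=[0.5928 -0.4456 -0.7918; -0.4456 1.1660 1.3322; -0.7918 1.3322 2.9403]  S=[0.7137 0.1657; 0.1657 1.0763]  K=[0.3895 -0.3139; 0.2372 0.7416; 0.5597 0.4655]  nu=[-0.9273, -2.9956]  x^+=[2.6364, -2.7987, -0.5682]  P^+=[0.4189 -0.2965 -0.7911; -0.2965 0.4756 0.7788; -0.7911 0.7788 2.3971]
step 4: x^-=[2.1165, -3.8639, -1.2375]  P^-=[0.6979 -0.6303 -1.1254; -0.6303 1.4706 1.9098; -1.1254 1.9098 3.9848]  S=[0.7318 0.2062; 0.2062 1.1589]  K=[0.3515 -0.3864; 0.2753 0.8131; 0.6639 0.6694]  nu=[-2.3047, 2.6279]  x^+=[0.2909, -2.3616, -1.0085]  P^+=[0.4905 -0.3740 -0.9920; -0.3740 0.5567 0.9960; -0.9920 0.9960 2.9595]
step 5: x^-=[0.2443, -2.8862, -1.6931]  P^-=[0.7865 -0.7840 -1.4085; -0.7840 1.7333 2.3997; -1.4085 2.3997 4.8882]  S=[0.7499 0.2434; 0.2434 1.2342]  K=[0.3235 -0.4356; 0.3043 0.8639; 0.7428 0.8084]  nu=[-0.5994, 2.6362]  x^+=[-1.0978, -0.7913, -0.0073]  P^+=[0.5425 -0.4293 -1.1391; -0.4293 0.6148 1.1522; -1.1391 1.1522 3.3756]

innov = [-0.5994, 2.6362]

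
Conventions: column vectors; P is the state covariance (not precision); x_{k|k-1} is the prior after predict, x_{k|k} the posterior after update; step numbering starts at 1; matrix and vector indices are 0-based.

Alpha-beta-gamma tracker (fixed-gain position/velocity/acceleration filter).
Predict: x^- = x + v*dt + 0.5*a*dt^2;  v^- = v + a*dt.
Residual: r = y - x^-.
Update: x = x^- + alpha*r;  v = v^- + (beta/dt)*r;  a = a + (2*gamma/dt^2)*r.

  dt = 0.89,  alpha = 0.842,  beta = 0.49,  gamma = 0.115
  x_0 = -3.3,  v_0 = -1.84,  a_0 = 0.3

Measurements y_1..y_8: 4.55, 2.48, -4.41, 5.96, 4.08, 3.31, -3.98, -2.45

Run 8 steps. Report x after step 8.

step 1: x_pred=-4.8188  r=9.3688  x^+=3.0697  v^+=3.5851  a^+=3.0204
step 2: x_pred=7.4567  r=-4.9767  x^+=3.2663  v^+=3.5333  a^+=1.5753
step 3: x_pred=7.0348  r=-11.4448  x^+=-2.6017  v^+=-1.3658  a^+=-1.7479
step 4: x_pred=-4.5095  r=10.4695  x^+=4.3058  v^+=2.8427  a^+=1.2921
step 5: x_pred=7.3476  r=-3.2676  x^+=4.5963  v^+=2.1937  a^+=0.3433
step 6: x_pred=6.6846  r=-3.3746  x^+=3.8432  v^+=0.6413  a^+=-0.6366
step 7: x_pred=4.1618  r=-8.1418  x^+=-2.6936  v^+=-4.4078  a^+=-3.0007
step 8: x_pred=-7.8050  r=5.3550  x^+=-3.2961  v^+=-4.1302  a^+=-1.4458

x_post = -3.2961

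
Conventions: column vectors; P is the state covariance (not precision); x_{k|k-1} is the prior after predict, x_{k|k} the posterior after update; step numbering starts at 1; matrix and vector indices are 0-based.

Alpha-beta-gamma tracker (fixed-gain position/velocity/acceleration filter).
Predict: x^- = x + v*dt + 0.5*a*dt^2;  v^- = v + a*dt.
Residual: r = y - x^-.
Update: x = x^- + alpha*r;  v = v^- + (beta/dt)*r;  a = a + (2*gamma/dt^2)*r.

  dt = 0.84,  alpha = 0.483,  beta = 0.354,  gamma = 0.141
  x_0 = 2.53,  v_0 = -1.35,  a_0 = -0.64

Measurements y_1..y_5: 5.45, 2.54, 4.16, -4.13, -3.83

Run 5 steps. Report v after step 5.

v_post = -5.1615

step 1: x_pred=1.1702  r=4.2798  x^+=3.2373  v^+=-0.0840  a^+=1.0705
step 2: x_pred=3.5445  r=-1.0045  x^+=3.0593  v^+=0.3919  a^+=0.6690
step 3: x_pred=3.6245  r=0.5355  x^+=3.8832  v^+=1.1795  a^+=0.8830
step 4: x_pred=5.1855  r=-9.3155  x^+=0.6861  v^+=-2.0045  a^+=-2.8400
step 5: x_pred=-1.9997  r=-1.8303  x^+=-2.8837  v^+=-5.1615  a^+=-3.5715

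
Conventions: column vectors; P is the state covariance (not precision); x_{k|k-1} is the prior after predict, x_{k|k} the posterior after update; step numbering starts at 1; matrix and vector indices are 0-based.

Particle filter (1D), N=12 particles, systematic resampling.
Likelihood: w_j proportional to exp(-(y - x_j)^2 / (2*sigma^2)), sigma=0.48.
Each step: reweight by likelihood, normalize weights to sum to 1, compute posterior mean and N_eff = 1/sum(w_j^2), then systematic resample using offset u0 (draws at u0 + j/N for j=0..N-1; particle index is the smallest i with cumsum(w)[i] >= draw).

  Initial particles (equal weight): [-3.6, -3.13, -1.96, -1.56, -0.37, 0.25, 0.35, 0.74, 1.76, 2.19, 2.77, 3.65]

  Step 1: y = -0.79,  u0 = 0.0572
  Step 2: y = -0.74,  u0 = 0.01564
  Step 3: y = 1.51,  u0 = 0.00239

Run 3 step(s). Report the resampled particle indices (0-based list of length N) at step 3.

resampled_idx = [2, 2, 3, 4, 5, 6, 7, 7, 8, 9, 10, 11]

step 1: w=[0.0000, 0.0000, 0.0438, 0.2359, 0.5824, 0.0817, 0.0509, 0.0053, 0.0000, 0.0000, 0.0000, 0.0000]  mean=-0.6272  Neff=2.4626  idx=[3, 3, 3, 4, 4, 4, 4, 4, 4, 4, 5, 6]
step 2: w=[0.0381, 0.0381, 0.0381, 0.1219, 0.1219, 0.1219, 0.1219, 0.1219, 0.1219, 0.1219, 0.0196, 0.0125]  mean=-0.4851  Neff=9.1760  idx=[0, 2, 3, 4, 4, 5, 6, 6, 7, 8, 9, 9]
step 3: w=[0.0000, 0.0000, 0.1000, 0.1000, 0.1000, 0.1000, 0.1000, 0.1000, 0.1000, 0.1000, 0.1000, 0.1000]  mean=-0.3700  Neff=10.0000  idx=[2, 2, 3, 4, 5, 6, 7, 7, 8, 9, 10, 11]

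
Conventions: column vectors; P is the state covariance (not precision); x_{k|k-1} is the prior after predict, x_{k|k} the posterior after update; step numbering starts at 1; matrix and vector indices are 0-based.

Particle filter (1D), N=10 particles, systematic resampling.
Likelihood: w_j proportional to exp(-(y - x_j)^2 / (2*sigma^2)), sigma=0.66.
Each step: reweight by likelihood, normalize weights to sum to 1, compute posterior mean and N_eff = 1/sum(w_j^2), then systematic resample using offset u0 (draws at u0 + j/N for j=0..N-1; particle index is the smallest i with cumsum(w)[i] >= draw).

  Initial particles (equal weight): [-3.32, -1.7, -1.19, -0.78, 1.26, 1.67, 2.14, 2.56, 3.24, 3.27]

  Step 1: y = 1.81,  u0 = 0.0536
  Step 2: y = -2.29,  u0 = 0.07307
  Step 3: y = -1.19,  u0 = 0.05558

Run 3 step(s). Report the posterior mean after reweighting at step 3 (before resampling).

post_mean = 1.2637

step 1: w=[0.0000, 0.0000, 0.0000, 0.0001, 0.2158, 0.2987, 0.2696, 0.1601, 0.0292, 0.0264]  mean=1.9385  Neff=4.2438  idx=[4, 4, 5, 5, 5, 6, 6, 6, 7, 8]
step 2: w=[0.4788, 0.4788, 0.0140, 0.0140, 0.0140, 0.0002, 0.0002, 0.0002, 0.0000, 0.0000]  mean=1.2776  Neff=2.1781  idx=[0, 0, 0, 0, 0, 1, 1, 1, 1, 3]
step 3: w=[0.1101, 0.1101, 0.1101, 0.1101, 0.1101, 0.1101, 0.1101, 0.1101, 0.1101, 0.0090]  mean=1.2637  Neff=9.1582  idx=[0, 1, 2, 3, 4, 5, 5, 6, 7, 8]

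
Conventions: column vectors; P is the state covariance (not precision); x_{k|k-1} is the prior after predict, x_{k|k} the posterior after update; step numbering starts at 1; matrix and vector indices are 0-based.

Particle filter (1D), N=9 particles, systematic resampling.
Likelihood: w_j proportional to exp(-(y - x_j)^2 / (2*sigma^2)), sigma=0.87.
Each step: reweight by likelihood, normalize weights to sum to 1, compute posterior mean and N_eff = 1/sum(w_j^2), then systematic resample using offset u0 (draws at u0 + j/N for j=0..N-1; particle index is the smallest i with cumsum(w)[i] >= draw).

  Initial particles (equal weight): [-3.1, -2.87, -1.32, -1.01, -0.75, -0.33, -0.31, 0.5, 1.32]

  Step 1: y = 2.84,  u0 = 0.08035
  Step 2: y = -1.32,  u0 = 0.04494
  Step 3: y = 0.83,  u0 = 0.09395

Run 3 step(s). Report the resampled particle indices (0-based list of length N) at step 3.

step 1: w=[0.0000, 0.0000, 0.0000, 0.0002, 0.0008, 0.0053, 0.0058, 0.1086, 0.8792]  mean=1.2105  Neff=1.2741  idx=[7, 8, 8, 8, 8, 8, 8, 8, 8]
step 2: w=[0.5833, 0.0521, 0.0521, 0.0521, 0.0521, 0.0521, 0.0521, 0.0521, 0.0521]  mean=0.8417  Neff=2.7626  idx=[0, 0, 0, 0, 0, 1, 3, 5, 7]
step 3: w=[0.1154, 0.1154, 0.1154, 0.1154, 0.1154, 0.1058, 0.1058, 0.1058, 0.1058]  mean=0.8470  Neff=8.9835  idx=[0, 1, 2, 3, 4, 5, 6, 7, 8]

resampled_idx = [0, 1, 2, 3, 4, 5, 6, 7, 8]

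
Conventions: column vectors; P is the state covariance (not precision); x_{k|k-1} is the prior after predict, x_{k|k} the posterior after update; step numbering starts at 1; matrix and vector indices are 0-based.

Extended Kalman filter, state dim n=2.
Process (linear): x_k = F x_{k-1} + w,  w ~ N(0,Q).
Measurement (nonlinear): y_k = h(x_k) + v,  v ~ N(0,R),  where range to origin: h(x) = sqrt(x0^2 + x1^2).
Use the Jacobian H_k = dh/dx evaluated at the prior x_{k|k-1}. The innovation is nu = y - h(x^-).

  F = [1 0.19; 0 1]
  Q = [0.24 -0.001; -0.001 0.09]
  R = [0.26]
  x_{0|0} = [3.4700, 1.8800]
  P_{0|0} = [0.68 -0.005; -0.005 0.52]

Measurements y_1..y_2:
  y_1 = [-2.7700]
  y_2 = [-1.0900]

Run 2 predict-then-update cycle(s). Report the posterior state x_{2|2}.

x_post = [0.2425, -0.1479]

step 1: x^-=[3.8272, 1.8800]  P^-=[0.9369 0.0928; 0.0928 0.6100]  H_jac=[0.8976 0.4409]  S=[1.2068]  K=[0.7307; 0.2919]  nu=[-7.0340]  x^+=[-1.3127, -0.1731]  P^+=[0.2925 -0.1646; -0.1646 0.5072]
step 2: x^-=[-1.3456, -0.1731]  P^-=[0.4883 -0.0692; -0.0692 0.5972]  H_jac=[-0.9918 -0.1276]  S=[0.7325]  K=[-0.6491; -0.0103]  nu=[-2.4467]  x^+=[0.2425, -0.1479]  P^+=[0.1797 -0.0741; -0.0741 0.5971]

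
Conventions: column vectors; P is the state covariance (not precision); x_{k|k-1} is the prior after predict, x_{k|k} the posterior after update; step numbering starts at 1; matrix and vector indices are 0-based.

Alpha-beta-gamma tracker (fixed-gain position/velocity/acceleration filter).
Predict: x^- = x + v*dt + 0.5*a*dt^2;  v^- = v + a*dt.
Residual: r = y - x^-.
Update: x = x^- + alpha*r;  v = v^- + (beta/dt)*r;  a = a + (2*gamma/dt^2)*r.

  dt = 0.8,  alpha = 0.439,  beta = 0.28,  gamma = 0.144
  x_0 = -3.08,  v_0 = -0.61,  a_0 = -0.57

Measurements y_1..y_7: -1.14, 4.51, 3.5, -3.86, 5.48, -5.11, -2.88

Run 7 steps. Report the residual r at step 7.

resid = 1.7871

step 1: x_pred=-3.7504  r=2.6104  x^+=-2.6044  v^+=-0.1524  a^+=0.6047
step 2: x_pred=-2.5328  r=7.0428  x^+=0.5590  v^+=2.7964  a^+=3.7740
step 3: x_pred=4.0037  r=-0.5037  x^+=3.7826  v^+=5.6392  a^+=3.5473
step 4: x_pred=9.4291  r=-13.2891  x^+=3.5952  v^+=3.8259  a^+=-2.4328
step 5: x_pred=5.8774  r=-0.3974  x^+=5.7029  v^+=1.7405  a^+=-2.6116
step 6: x_pred=6.2596  r=-11.3696  x^+=1.2684  v^+=-4.3282  a^+=-7.7280
step 7: x_pred=-4.6671  r=1.7871  x^+=-3.8826  v^+=-9.8850  a^+=-6.9238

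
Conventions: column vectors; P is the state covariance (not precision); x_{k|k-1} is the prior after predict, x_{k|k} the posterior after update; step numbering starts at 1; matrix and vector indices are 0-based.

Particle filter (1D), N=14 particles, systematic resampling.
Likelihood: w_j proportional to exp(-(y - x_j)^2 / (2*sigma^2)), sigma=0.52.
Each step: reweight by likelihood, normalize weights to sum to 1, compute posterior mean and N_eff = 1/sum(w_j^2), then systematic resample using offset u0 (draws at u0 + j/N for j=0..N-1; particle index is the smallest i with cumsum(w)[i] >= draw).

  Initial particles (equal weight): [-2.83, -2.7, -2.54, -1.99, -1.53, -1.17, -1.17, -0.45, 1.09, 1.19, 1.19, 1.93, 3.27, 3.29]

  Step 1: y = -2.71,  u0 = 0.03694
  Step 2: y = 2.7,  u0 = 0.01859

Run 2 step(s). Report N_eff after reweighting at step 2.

step 1: w=[0.2859, 0.2935, 0.2783, 0.1126, 0.0224, 0.0037, 0.0037, 0.0000, 0.0000, 0.0000, 0.0000, 0.0000, 0.0000, 0.0000]  mean=-2.5753  Neff=3.8678  idx=[0, 0, 0, 0, 1, 1, 1, 1, 2, 2, 2, 2, 3, 3]
step 2: w=[0.0000, 0.0000, 0.0000, 0.0000, 0.0000, 0.0000, 0.0000, 0.0000, 0.0000, 0.0000, 0.0000, 0.0000, 0.5000, 0.5000]  mean=-1.9900  Neff=2.0003  idx=[12, 12, 12, 12, 12, 12, 12, 13, 13, 13, 13, 13, 13, 13]

N_eff = 2.0003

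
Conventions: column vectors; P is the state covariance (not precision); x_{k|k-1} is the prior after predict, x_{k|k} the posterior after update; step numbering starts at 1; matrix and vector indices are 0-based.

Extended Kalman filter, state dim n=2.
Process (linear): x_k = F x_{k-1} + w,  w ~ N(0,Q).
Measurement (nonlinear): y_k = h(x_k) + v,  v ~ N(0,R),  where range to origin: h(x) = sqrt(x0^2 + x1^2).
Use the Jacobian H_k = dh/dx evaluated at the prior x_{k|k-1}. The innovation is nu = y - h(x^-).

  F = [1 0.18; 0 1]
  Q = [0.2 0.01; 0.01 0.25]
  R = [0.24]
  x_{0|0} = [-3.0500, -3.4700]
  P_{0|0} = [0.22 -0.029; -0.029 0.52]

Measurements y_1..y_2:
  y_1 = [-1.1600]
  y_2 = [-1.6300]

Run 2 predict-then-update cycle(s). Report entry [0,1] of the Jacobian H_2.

step 1: x^-=[-3.6746, -3.4700]  P^-=[0.4264 0.0746; 0.0746 0.7700]  H_jac=[-0.7271 -0.6866]  S=[0.9029]  K=[-0.4001; -0.6456]  nu=[-6.2141]  x^+=[-1.1883, 0.5420]  P^+=[0.2819 -0.1586; -0.1586 0.3937]
step 2: x^-=[-1.0907, 0.5420]  P^-=[0.4375 -0.0778; -0.0778 0.6437]  H_jac=[-0.8955 0.4450]  S=[0.7803]  K=[-0.5465; 0.4563]  nu=[-2.8479]  x^+=[0.4656, -0.7576]  P^+=[0.2045 0.1168; 0.1168 0.4812]

H_jac[0,1] = 0.4450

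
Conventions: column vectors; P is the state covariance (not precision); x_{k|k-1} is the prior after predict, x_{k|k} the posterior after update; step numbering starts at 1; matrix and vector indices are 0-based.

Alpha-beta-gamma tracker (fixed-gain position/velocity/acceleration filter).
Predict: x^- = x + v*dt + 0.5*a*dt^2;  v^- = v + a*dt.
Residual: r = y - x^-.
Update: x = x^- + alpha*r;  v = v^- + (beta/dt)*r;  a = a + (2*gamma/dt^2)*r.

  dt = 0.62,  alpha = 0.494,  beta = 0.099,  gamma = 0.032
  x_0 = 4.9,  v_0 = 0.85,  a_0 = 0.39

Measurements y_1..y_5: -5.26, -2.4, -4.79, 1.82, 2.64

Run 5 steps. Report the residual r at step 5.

step 1: x_pred=5.5020  r=-10.7620  x^+=0.1856  v^+=-0.6266  a^+=-1.4018
step 2: x_pred=-0.4724  r=-1.9276  x^+=-1.4246  v^+=-1.8035  a^+=-1.7227
step 3: x_pred=-2.8739  r=-1.9161  x^+=-3.8205  v^+=-3.1776  a^+=-2.0417
step 4: x_pred=-6.1830  r=8.0030  x^+=-2.2295  v^+=-3.1656  a^+=-0.7093
step 5: x_pred=-4.3285  r=6.9685  x^+=-0.8861  v^+=-2.4926  a^+=0.4509

resid = 6.9685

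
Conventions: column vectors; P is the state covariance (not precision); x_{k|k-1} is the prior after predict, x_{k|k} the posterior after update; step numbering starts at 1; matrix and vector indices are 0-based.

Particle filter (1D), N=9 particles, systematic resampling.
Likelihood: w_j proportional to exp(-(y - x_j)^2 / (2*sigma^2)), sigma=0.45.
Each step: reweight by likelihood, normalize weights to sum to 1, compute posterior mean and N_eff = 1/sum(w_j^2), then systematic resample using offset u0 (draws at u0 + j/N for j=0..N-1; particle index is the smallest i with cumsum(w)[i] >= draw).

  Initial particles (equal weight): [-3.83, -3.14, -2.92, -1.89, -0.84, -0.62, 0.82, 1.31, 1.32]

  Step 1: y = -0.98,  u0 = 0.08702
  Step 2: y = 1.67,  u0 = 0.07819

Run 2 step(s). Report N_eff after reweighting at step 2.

N_eff = 4.7390

step 1: w=[0.0000, 0.0000, 0.0001, 0.0716, 0.5267, 0.4015, 0.0002, 0.0000, 0.0000]  mean=-0.8266  Neff=2.2535  idx=[4, 4, 4, 4, 4, 5, 5, 5, 5]
step 2: w=[0.0169, 0.0169, 0.0169, 0.0169, 0.0169, 0.2289, 0.2289, 0.2289, 0.2289]  mean=-0.6386  Neff=4.7390  idx=[4, 5, 5, 6, 6, 7, 7, 8, 8]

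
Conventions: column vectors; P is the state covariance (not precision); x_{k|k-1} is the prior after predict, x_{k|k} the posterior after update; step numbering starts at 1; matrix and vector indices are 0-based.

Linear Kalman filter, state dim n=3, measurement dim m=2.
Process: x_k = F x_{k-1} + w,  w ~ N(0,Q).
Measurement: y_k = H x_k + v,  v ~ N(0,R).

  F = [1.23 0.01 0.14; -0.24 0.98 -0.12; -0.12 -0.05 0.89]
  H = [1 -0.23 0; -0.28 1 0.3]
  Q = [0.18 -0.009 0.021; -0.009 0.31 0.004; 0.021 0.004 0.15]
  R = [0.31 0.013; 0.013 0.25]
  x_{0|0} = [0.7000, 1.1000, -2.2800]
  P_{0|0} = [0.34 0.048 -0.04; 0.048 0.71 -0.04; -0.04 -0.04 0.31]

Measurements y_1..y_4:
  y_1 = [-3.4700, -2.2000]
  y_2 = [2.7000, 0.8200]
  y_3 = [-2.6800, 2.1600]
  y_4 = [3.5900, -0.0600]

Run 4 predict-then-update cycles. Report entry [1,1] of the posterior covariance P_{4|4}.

P_post[1,1] = 0.2400

step 1: x^-=[0.5528, 1.1836, -2.1682]  P^-=[0.6878 -0.0481 -0.0371; -0.0481 1.0005 -0.0863; -0.0371 -0.0863 0.4149]  S=[1.0729 -0.4660; -0.4660 1.3231]  K=[0.6715 0.0462; 0.0769 0.7738; -0.0002 0.0366]  nu=[-3.7506, -2.5784]  x^+=[-2.0849, -1.0999, -2.2619]  P^+=[0.2302 0.0931 -0.0278; 0.0931 0.2573 -0.1226; -0.0278 -0.1226 0.4131]
step 2: x^-=[-2.8920, -0.3061, -1.7079]  P^-=[0.5287 0.0190 0.0024; 0.0190 0.5598 -0.1580; 0.0024 -0.1580 0.4991]  S=[0.8596 -0.2320; -0.2320 0.7903]  K=[0.6149 0.0181; 0.0493 0.6561; 0.0456 0.0021]  nu=[5.5216, 0.8287]  x^+=[0.5180, 0.5100, -1.4544]  P^+=[0.2086 0.0773 -0.0213; 0.0773 0.2325 -0.1541; -0.0213 -0.1541 0.4974]
step 3: x^-=[0.4387, 0.5500, -1.3821]  P^-=[0.4995 -0.0008 0.0240; -0.0008 0.5511 -0.1937; 0.0240 -0.1937 0.5668]  S=[0.8391 -0.2339; -0.2339 0.7715]  K=[0.5979 0.0083; 0.0286 0.6480; 0.0772 -0.0160]  nu=[-2.9921, 2.1474]  x^+=[-1.3325, 1.8559, -1.6476]  P^+=[0.2019 0.0714 -0.0167; 0.0714 0.2352 -0.1760; -0.0167 -0.1760 0.5610]
step 4: x^-=[-1.8511, 2.3363, -1.3993]  P^-=[0.4919 -0.0107 0.0381; -0.0107 0.5624 -0.2204; 0.0381 -0.2204 0.6179]  S=[0.8366 -0.2389; -0.2389 0.7740]  K=[0.5926 0.0058; 0.0184 0.6508; 0.0979 -0.0288]  nu=[5.9785, -2.4948]  x^+=[1.6773, 0.8226, -0.7420]  P^+=[0.1997 0.0694 -0.0142; 0.0694 0.2400 -0.1923; -0.0142 -0.1923 0.6079]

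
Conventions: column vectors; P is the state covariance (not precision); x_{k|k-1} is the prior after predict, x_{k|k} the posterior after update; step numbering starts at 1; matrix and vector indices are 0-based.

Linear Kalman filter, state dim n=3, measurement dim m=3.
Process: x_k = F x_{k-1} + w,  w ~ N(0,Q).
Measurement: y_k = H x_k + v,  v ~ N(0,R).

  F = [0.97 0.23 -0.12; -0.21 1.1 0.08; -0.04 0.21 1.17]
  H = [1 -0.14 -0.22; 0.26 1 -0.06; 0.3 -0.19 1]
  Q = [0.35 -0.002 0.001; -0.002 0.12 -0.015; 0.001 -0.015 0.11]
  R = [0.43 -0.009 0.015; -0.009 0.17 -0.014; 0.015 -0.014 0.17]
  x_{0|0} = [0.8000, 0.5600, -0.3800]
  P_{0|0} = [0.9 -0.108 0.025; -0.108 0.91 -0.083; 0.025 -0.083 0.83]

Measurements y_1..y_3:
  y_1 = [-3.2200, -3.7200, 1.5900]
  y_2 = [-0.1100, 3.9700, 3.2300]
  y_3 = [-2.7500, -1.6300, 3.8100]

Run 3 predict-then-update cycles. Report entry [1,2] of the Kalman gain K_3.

K[1,2] = 0.0220

step 1: x^-=[0.9504, 0.4176, -0.3590]  P^-=[1.2075 -0.0611 -0.1193; -0.0611 1.3006 0.1755; -0.1193 0.1755 1.2464]  S=[1.8037 0.0573 0.0232; 0.0573 1.5076 -0.1083; 0.0232 -0.1083 1.4408]  K=[0.6814 0.1594 0.1777; -0.1834 0.8525 0.0047; -0.2461 0.1152 0.8298]  nu=[-4.1909, -4.4062, 1.7432]  x^+=[-2.2976, -2.5620, 1.6110]  P^+=[0.2743 -0.0561 -0.0548; -0.0561 0.1631 0.0339; -0.0548 0.0339 0.1586]
step 2: x^-=[-3.0112, -2.2068, 1.4388]  P^-=[0.6048 -0.0848 -0.0891; -0.0848 0.3643 0.1027; -0.0891 0.1027 0.3575]  S=[1.1286 0.0090 0.0539; 0.0090 0.5228 0.0035; 0.0539 0.0035 0.5123]  K=[0.5555 0.1382 0.1524; -0.1468 0.6451 0.0266; -0.1922 0.1101 0.6271]  nu=[2.9088, 7.0461, 2.2753]  x^+=[-0.0747, 1.9725, 3.0823]  P^+=[0.2241 -0.0445 -0.0434; -0.0445 0.1240 0.0302; -0.0434 0.0302 0.1209]
step 3: x^-=[0.0113, 2.4321, 4.0235]  P^-=[0.5577 -0.0707 -0.0694; -0.0707 0.3080 0.0809; -0.0694 0.0809 0.3010]  S=[1.0637 0.0198 0.0679; 0.0198 0.4725 0.0003; 0.0679 0.0003 0.4680]  K=[0.5351 0.1437 0.1602; -0.1364 0.6084 0.0220; -0.1778 0.1020 0.5916]  nu=[-1.5356, -3.8236, 0.2452]  x^+=[-1.3205, 0.3206, 4.0517]  P^+=[0.2167 -0.0414 -0.0396; -0.0414 0.1168 0.0278; -0.0396 0.0278 0.1136]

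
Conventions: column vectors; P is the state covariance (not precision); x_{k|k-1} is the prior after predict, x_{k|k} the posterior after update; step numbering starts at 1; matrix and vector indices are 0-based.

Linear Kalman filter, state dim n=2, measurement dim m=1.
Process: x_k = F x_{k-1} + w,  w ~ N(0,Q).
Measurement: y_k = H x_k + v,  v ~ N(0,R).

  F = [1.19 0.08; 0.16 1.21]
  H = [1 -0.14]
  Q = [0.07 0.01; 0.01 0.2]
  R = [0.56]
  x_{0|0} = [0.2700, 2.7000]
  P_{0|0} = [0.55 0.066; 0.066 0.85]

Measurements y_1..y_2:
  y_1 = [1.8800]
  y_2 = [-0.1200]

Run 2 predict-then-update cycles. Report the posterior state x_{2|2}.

x_post = [1.3181, 4.0433]

step 1: x^-=[0.5373, 3.3102]  P^-=[0.8669 0.2929; 0.2929 1.4841]  S=[1.3739]  K=[0.6011; 0.0619]  nu=[1.8061]  x^+=[1.6229, 3.4221]  P^+=[0.3704 0.2417; 0.2417 1.4788]
step 2: x^-=[2.2051, 4.4004]  P^-=[0.6501 0.5748; 0.5748 2.4683]  S=[1.0975]  K=[0.5190; 0.2089]  nu=[-1.7090]  x^+=[1.3181, 4.0433]  P^+=[0.3545 0.4558; 0.4558 2.4204]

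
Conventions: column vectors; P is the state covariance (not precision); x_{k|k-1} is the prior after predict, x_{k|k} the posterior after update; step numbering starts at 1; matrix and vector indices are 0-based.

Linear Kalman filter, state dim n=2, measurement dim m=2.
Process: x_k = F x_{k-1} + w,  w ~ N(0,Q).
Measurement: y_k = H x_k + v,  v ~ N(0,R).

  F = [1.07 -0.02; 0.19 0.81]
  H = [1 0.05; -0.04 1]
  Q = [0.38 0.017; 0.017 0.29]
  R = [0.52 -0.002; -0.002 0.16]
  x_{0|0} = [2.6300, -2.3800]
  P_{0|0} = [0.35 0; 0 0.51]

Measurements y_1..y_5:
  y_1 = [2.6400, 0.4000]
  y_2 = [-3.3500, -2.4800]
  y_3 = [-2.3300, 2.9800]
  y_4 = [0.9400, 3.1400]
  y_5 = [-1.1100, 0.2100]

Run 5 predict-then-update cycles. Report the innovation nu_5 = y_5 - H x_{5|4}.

step 1: x^-=[2.8617, -1.4281]  P^-=[0.7809 0.0799; 0.0799 0.6372]  S=[1.3105 0.0784; 0.0784 0.7921]  K=[0.5988 0.0022; 0.0376 0.7967]  nu=[-0.1503, 1.9426]  x^+=[2.7760, 0.1140]  P^+=[0.3108 0.0116; 0.0116 0.1279]
step 2: x^-=[2.9680, 0.6197]  P^-=[0.7354 0.0881; 0.0881 0.3887]  S=[1.2652 0.0760; 0.0760 0.5428]  K=[0.5831 0.0265; 0.0428 0.7036]  nu=[-6.3490, -2.9810]  x^+=[-0.8135, -1.7492]  P^+=[0.3024 0.0152; 0.0152 0.1131]
step 3: x^-=[-0.8354, -1.5714]  P^-=[0.7256 0.0897; 0.0897 0.3798]  S=[1.2556 0.0775; 0.0775 0.5338]  K=[0.5797 0.0296; 0.0435 0.6985]  nu=[-1.4160, 4.5180]  x^+=[-1.5227, 1.5228]  P^+=[0.3006 0.0156; 0.0156 0.1123]
step 4: x^-=[-1.6598, 0.9441]  P^-=[0.7235 0.0897; 0.0897 0.3793]  S=[1.2535 0.0776; 0.0776 0.5333]  K=[0.5790 0.0298; 0.0435 0.6982]  nu=[2.5526, 2.1295]  x^+=[-0.1185, 2.5420]  P^+=[0.3002 0.0156; 0.0156 0.1123]
step 5: x^-=[-0.1776, 2.0365]  P^-=[0.7231 0.0897; 0.0897 0.3793]  S=[1.2530 0.0776; 0.0776 0.5333]  K=[0.5788 0.0298; 0.0435 0.6982]  nu=[-1.0342, -1.8336]  x^+=[-0.8308, 0.7113]  P^+=[0.3001 0.0156; 0.0156 0.1122]

innov = [-1.0342, -1.8336]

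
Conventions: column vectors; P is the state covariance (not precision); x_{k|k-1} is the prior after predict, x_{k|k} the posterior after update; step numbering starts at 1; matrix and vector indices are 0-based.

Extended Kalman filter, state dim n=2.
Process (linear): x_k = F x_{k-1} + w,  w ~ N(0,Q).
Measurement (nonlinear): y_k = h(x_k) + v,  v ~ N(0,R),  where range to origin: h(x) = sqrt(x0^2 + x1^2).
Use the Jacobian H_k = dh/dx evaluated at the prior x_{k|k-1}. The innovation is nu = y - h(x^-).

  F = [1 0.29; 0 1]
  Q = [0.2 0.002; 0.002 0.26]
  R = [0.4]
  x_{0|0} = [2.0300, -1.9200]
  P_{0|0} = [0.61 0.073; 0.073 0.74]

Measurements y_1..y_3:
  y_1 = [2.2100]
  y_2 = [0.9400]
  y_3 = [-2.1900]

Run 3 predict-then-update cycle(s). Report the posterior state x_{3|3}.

step 1: x^-=[1.4732, -1.9200]  P^-=[0.9146 0.2896; 0.2896 1.0000]  H_jac=[0.6087 -0.7934]  S=[1.0886]  K=[0.3004; -0.5668]  nu=[-0.2101]  x^+=[1.4101, -1.8009]  P^+=[0.8164 0.4749; 0.4749 0.6502]
step 2: x^-=[0.8878, -1.8009]  P^-=[1.3465 0.6655; 0.6655 0.9102]  H_jac=[0.4422 -0.8969]  S=[0.8676]  K=[-0.0018; -0.6018]  nu=[-1.0679]  x^+=[0.8897, -1.1583]  P^+=[1.3465 0.6646; 0.6646 0.5960]
step 3: x^-=[0.5538, -1.1583]  P^-=[1.9821 0.8394; 0.8394 0.8560]  H_jac=[0.4313 -0.9022]  S=[0.8122]  K=[0.1202; -0.5050]  nu=[-3.4739]  x^+=[0.1361, 0.5962]  P^+=[1.9704 0.8888; 0.8888 0.6488]

x_post = [0.1361, 0.5962]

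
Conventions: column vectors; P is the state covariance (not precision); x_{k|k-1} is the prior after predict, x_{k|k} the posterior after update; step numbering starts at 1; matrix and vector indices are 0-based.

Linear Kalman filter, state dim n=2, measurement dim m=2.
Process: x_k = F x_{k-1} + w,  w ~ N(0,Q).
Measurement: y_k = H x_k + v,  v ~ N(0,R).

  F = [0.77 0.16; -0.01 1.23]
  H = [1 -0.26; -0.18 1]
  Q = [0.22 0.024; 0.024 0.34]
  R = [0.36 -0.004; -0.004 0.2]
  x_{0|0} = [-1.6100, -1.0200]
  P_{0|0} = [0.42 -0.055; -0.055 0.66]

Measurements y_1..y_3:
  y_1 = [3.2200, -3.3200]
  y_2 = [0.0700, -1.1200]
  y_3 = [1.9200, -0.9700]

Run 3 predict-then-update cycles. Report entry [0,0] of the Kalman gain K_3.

K[0,0] = 0.4866

step 1: x^-=[-1.4029, -1.2385]  P^-=[0.4724 0.0987; 0.0987 1.3399]  S=[0.8716 -0.3341; -0.3341 1.5197]  K=[0.5634 0.1328; 0.0513 0.8813]  nu=[4.3009, -2.3340]  x^+=[0.7102, -3.0747]  P^+=[0.2189 0.0637; 0.0637 0.1875]
step 2: x^-=[0.0549, -3.7890]  P^-=[0.3703 0.1195; 0.1195 0.6222]  S=[0.7102 -0.1074; -0.1074 0.7911]  K=[0.4979 0.1343; 0.0564 0.7669]  nu=[-0.9701, 2.6788]  x^+=[-0.0683, -1.7893]  P^+=[0.1943 0.0598; 0.0598 0.1639]
step 3: x^-=[-0.3388, -2.2002]  P^-=[0.3541 0.1113; 0.1113 0.5865]  S=[0.6959 -0.1037; -0.1037 0.7579]  K=[0.4866 0.1294; 0.0533 0.7547]  nu=[1.6868, 1.1692]  x^+=[0.6331, -1.2278]  P^+=[0.1897 0.0581; 0.0581 0.1612]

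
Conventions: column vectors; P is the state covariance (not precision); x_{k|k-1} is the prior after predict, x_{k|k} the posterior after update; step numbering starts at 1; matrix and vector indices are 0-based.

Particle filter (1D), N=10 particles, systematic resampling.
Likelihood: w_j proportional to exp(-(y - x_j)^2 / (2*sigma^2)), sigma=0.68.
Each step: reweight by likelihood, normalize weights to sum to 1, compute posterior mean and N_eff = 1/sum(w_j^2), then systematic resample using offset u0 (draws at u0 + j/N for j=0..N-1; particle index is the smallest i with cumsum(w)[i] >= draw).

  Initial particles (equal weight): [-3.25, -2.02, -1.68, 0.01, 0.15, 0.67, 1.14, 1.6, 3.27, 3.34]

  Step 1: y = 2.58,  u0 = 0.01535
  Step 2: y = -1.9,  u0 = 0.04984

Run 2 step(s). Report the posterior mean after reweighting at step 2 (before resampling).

step 1: w=[0.0000, 0.0000, 0.0000, 0.0005, 0.0010, 0.0120, 0.0658, 0.2192, 0.3700, 0.3315]  mean=2.7511  Neff=3.3408  idx=[6, 7, 7, 8, 8, 8, 8, 9, 9, 9]
step 2: w=[0.9282, 0.0359, 0.0359, 0.0000, 0.0000, 0.0000, 0.0000, 0.0000, 0.0000, 0.0000]  mean=1.1730  Neff=1.1571  idx=[0, 0, 0, 0, 0, 0, 0, 0, 0, 1]

post_mean = 1.1730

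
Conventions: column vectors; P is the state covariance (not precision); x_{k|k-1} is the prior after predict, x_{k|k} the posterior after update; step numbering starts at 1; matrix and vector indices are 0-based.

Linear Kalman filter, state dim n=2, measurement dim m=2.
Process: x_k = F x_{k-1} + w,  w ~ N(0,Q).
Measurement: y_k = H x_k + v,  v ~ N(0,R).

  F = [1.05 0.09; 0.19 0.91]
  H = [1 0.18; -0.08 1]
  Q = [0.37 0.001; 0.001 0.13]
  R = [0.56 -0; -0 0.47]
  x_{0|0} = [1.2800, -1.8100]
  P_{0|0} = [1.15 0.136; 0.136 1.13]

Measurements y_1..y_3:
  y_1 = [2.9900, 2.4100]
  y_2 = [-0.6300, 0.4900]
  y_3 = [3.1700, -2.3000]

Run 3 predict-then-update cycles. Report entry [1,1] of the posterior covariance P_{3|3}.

P_post[1,1] = 0.1856

step 1: x^-=[1.1811, -1.4039]  P^-=[1.6727 0.4552; 0.4552 1.1543]  S=[2.4340 0.5226; 0.5226 1.5622]  K=[0.7291 -0.0382; 0.1279 0.6728]  nu=[2.0616, 3.9084]  x^+=[2.5350, 1.4894]  P^+=[0.4057 0.0145; 0.0145 0.3174]
step 2: x^-=[2.7958, 1.8370]  P^-=[0.8226 0.1220; 0.1220 0.4125]  S=[1.4399 0.1287; 0.1287 0.8682]  K=[0.5885 -0.0225; 0.0961 0.4496]  nu=[-3.7565, -1.1233]  x^+=[0.6102, 0.9708]  P^+=[0.3268 0.0156; 0.0156 0.2126]
step 3: x^-=[0.7281, 0.9994]  P^-=[0.7349 0.0987; 0.0987 0.3232]  S=[1.3410 0.0967; 0.0967 0.7821]  K=[0.5627 -0.0185; 0.0887 0.3922]  nu=[2.2620, -3.2412]  x^+=[2.0608, -0.0709]  P^+=[0.3122 0.0163; 0.0163 0.1856]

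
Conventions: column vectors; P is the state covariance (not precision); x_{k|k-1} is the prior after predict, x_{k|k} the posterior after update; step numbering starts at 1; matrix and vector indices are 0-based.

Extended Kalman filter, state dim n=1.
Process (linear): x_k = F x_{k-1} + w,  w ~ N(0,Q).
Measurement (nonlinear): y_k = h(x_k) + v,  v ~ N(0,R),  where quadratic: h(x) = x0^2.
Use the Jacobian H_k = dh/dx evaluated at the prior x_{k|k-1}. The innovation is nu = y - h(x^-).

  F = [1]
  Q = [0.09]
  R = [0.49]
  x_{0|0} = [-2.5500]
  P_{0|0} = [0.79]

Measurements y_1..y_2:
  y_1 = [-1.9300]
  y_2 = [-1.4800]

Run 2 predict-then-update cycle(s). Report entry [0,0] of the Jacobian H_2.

H_jac[0,0] = -1.8624

step 1: x^-=[-2.5500]  P^-=[0.8800]  H_jac=[-5.1000]  S=[23.3788]  K=[-0.1920]  nu=[-8.4325]  x^+=[-0.9312]  P^+=[0.0184]
step 2: x^-=[-0.9312]  P^-=[0.1084]  H_jac=[-1.8624]  S=[0.8662]  K=[-0.2332]  nu=[-2.3472]  x^+=[-0.3839]  P^+=[0.0613]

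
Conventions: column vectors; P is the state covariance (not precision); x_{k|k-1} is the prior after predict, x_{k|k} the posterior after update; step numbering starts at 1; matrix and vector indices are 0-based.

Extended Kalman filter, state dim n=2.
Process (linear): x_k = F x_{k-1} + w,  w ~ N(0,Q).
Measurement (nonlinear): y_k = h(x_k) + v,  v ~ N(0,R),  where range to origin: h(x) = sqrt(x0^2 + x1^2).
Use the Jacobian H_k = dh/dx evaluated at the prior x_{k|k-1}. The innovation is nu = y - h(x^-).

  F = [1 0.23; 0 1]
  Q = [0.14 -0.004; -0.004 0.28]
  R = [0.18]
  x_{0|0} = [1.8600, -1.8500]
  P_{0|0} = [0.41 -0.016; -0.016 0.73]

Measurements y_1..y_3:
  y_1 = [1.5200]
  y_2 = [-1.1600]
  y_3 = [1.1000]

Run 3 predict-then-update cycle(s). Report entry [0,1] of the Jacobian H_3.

step 1: x^-=[1.4345, -1.8500]  P^-=[0.5813 0.1479; 0.1479 1.0100]  H_jac=[0.6128 -0.7903]  S=[0.8858]  K=[0.2702; -0.7988]  nu=[-0.8210]  x^+=[1.2127, -1.1942]  P^+=[0.5166 0.3390; 0.3390 0.4448]
step 2: x^-=[0.9380, -1.1942]  P^-=[0.8361 0.4374; 0.4374 0.7248]  H_jac=[0.6177 -0.7864]  S=[0.5224]  K=[0.3303; -0.5740]  nu=[-2.6786]  x^+=[0.0534, 0.3433]  P^+=[0.7791 0.5364; 0.5364 0.5527]
step 3: x^-=[0.1323, 0.3433]  P^-=[1.1951 0.6595; 0.6595 0.8327]  H_jac=[0.3597 0.9331]  S=[1.5022]  K=[0.6958; 0.6751]  nu=[0.7320]  x^+=[0.6417, 0.8376]  P^+=[0.4679 -0.0461; -0.0461 0.1480]

H_jac[0,1] = 0.9331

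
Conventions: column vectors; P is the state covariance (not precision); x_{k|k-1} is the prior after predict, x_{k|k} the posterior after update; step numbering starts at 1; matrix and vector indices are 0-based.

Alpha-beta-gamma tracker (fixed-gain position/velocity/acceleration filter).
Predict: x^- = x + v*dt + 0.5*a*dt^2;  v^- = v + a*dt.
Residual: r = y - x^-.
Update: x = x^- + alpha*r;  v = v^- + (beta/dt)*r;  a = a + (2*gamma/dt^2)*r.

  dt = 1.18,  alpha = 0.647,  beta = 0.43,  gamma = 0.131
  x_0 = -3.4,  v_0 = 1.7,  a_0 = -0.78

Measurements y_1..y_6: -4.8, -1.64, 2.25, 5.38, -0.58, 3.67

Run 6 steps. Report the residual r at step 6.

resid = 0.0796

step 1: x_pred=-1.9370  r=-2.8630  x^+=-3.7894  v^+=-0.2637  a^+=-1.3187
step 2: x_pred=-5.0186  r=3.3786  x^+=-2.8326  v^+=-0.5886  a^+=-0.6830
step 3: x_pred=-4.0026  r=6.2526  x^+=0.0428  v^+=0.8840  a^+=0.4936
step 4: x_pred=1.4296  r=3.9504  x^+=3.9855  v^+=2.9060  a^+=1.2369
step 5: x_pred=8.2757  r=-8.8557  x^+=2.5461  v^+=1.1384  a^+=-0.4294
step 6: x_pred=3.5904  r=0.0796  x^+=3.6419  v^+=0.6607  a^+=-0.4145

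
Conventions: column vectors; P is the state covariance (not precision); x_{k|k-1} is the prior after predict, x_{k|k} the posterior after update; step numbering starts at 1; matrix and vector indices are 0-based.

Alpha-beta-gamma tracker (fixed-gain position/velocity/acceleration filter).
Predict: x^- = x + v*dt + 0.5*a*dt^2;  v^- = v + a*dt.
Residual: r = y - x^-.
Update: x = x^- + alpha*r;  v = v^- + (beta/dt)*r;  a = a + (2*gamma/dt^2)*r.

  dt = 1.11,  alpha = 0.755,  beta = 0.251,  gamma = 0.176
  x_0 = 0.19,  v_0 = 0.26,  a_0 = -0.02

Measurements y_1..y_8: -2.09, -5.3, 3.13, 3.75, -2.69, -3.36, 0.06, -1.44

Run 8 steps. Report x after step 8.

step 1: x_pred=0.4663  r=-2.5563  x^+=-1.4637  v^+=-0.3402  a^+=-0.7503
step 2: x_pred=-2.3036  r=-2.9964  x^+=-4.5659  v^+=-1.8506  a^+=-1.6063
step 3: x_pred=-7.6097  r=10.7397  x^+=0.4988  v^+=-1.2052  a^+=1.4619
step 4: x_pred=0.0616  r=3.6884  x^+=2.8464  v^+=1.2516  a^+=2.5156
step 5: x_pred=5.7853  r=-8.4753  x^+=-0.6135  v^+=2.1274  a^+=0.0943
step 6: x_pred=1.8060  r=-5.1660  x^+=-2.0943  v^+=1.0639  a^+=-1.3816
step 7: x_pred=-1.7645  r=1.8245  x^+=-0.3870  v^+=-0.0571  a^+=-0.8603
step 8: x_pred=-0.9804  r=-0.4596  x^+=-1.3274  v^+=-1.1160  a^+=-0.9916

x_post = -1.3274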